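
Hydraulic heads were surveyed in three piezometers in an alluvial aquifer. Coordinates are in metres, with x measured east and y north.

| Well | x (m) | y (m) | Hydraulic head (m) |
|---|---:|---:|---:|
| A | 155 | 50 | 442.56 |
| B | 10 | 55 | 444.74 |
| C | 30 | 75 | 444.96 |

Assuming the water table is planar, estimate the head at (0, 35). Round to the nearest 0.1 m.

444.4 m

Differences from A: to B (Δx, Δy, Δh) = (-145, 5, +2.18); to C = (-125, 25, +2.40).
Determinant of the coordinate differences = (-145)·25 − (-125)·5 = -3000.
∂h/∂x = [(+2.18)·25 − (+2.40)·5] / -3000 = -0.01417
∂h/∂y = [(-145)·(+2.40) − (-125)·(+2.18)] / -3000 = +0.02517
h(0, 35) = 442.56 + (-0.01417)·(-155) + (+0.02517)·(-15) = 442.56 +2.196 -0.377 = 444.378 m.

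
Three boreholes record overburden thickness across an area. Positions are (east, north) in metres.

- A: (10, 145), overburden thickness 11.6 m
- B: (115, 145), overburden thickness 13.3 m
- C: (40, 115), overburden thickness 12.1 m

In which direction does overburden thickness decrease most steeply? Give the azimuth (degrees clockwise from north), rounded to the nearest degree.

272°

With d = a·x + b·y + c and A as origin, the differences give:
  105·a + 0·b = +1.7
  30·a + (-30)·b = +0.5
Eliminate b (×(-30) and ×0, subtract): -3150·a = -51.00 → a = ∂d/∂x = +0.01619
Back-substitute: b = ∂d/∂y = -0.0004762.
Steepest decrease is along −∇f: components (-0.01619 E, +0.0004762 N).
Azimuth = atan2(-0.01619, +0.0004762) = 271.7° ≈ 272°.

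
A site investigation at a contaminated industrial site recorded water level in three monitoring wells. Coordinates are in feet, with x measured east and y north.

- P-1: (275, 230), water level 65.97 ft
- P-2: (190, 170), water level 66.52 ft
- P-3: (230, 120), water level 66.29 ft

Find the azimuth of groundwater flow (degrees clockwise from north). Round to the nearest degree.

With h = a·x + b·y + c and P-1 as origin, the differences give:
  (-85)·a + (-60)·b = +0.55
  (-45)·a + (-110)·b = +0.32
Eliminate b (×(-110) and ×(-60), subtract): 6650·a = -41.300 → a = ∂h/∂x = -0.006211
Back-substitute: b = ∂h/∂y = -0.0003684.
Flow direction (−∇h) has components (+0.006211 E, +0.0003684 N).
Azimuth = atan2(E, N) = atan2(+0.006211, +0.0003684) = 86.6° ≈ 087°.

087°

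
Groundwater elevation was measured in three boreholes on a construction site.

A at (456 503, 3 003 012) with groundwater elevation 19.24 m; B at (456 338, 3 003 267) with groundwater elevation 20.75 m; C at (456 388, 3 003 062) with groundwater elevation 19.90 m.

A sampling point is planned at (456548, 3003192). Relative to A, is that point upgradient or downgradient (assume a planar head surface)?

upgradient

Taking A as reference: B−A = (-165, 255, +1.51); C−A = (-115, 50, +0.66).
Solve a·Δx + b·Δy = Δh: det = (-165)·50 − (-115)·255 = 21075.
∂h/∂x = [(+1.51)·50 − (+0.66)·255] / 21075 = -0.004403
∂h/∂y = [(-165)·(+0.66) − (-115)·(+1.51)] / 21075 = +0.003072
Head at (456548, 3003192) = 19.24 + (-0.004403)·(45) + (+0.003072)·(180) = 19.59 m.
That is higher than the 19.24 m at A, so the point is upgradient.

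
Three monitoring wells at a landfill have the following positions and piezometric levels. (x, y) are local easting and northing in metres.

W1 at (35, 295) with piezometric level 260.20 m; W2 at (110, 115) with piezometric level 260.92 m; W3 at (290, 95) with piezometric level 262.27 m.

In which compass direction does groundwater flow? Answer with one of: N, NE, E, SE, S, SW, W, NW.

Taking W1 as reference: W2−W1 = (75, -180, +0.72); W3−W1 = (255, -200, +2.07).
Solve a·Δx + b·Δy = Δh: det = 75·(-200) − 255·(-180) = 30900.
∂h/∂x = [(+0.72)·(-200) − (+2.07)·(-180)] / 30900 = +0.007398
∂h/∂y = [75·(+2.07) − 255·(+0.72)] / 30900 = -0.0009175
Flow = −∇h = (-0.007398 east, +0.0009175 north), which points west.

W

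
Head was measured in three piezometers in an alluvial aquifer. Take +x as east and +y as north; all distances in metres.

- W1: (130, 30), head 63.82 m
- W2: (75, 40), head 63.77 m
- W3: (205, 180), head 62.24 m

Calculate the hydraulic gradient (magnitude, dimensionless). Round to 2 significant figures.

0.010

Differences from W1: to W2 (Δx, Δy, Δh) = (-55, 10, -0.05); to W3 = (75, 150, -1.58).
Solve a·Δx + b·Δy = Δh: det = (-55)·150 − 75·10 = -9000.
∂h/∂x = [(-0.05)·150 − (-1.58)·10] / -9000 = -0.0009222
∂h/∂y = [(-55)·(-1.58) − 75·(-0.05)] / -9000 = -0.01007
|∇h| = √(-0.0009222² + -0.01007²) = 0.01011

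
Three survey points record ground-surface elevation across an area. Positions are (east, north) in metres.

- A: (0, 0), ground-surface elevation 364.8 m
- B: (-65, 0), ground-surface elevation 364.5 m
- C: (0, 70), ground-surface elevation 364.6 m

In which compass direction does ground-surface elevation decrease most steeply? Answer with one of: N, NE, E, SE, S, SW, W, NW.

NW

∂z/∂x = (364.5 − 364.8) / (-65 − 0) = +0.004615
∂z/∂y = (364.6 − 364.8) / (70 − 0) = -0.002857
Steepest decrease is along −∇f = (-0.004615 E, +0.002857 N) → northwest.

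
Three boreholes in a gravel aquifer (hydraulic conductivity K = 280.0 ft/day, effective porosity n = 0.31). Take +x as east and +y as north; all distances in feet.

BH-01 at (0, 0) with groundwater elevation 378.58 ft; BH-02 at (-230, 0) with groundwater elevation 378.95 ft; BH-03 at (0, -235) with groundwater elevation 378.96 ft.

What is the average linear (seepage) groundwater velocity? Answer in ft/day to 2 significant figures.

2.1 ft/day

∂h/∂x = (378.95 − 378.58) / (-230 − 0) = -0.001609
∂h/∂y = (378.96 − 378.58) / (-235 − 0) = -0.001617
|∇h| = √(-0.001609² + -0.001617²) = 0.002281
Seepage velocity v = K·i/n = 280.0 × 0.002281 / 0.31 = 2.06 ft/day.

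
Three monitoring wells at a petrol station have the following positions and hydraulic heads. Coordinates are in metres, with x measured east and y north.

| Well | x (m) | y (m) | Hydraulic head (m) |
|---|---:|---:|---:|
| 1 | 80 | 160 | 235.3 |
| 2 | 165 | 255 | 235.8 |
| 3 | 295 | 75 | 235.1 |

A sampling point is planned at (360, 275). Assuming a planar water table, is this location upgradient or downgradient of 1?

Taking 1 as reference: 2−1 = (85, 95, +0.5); 3−1 = (215, -85, -0.2).
Determinant of the coordinate differences = 85·(-85) − 215·95 = -27650.
∂h/∂x = [(+0.5)·(-85) − (-0.2)·95] / -27650 = +0.0008499
∂h/∂y = [85·(-0.2) − 215·(+0.5)] / -27650 = +0.004503
Head at (360, 275) = 235.3 + (+0.0008499)·(280) + (+0.004503)·(115) = 236.06 m.
That is higher than the 235.3 m at 1, so the point is upgradient.

upgradient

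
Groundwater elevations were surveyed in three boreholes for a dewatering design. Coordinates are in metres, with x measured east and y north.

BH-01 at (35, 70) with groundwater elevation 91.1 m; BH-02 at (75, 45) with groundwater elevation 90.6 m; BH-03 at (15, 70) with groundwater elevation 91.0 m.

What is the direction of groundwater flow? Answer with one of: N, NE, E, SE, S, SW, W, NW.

Differences from BH-01: to BH-02 (Δx, Δy, Δh) = (40, -25, -0.5); to BH-03 = (-20, 0, -0.1).
Determinant of the coordinate differences = 40·0 − (-20)·(-25) = -500.
∂h/∂x = [(-0.5)·0 − (-0.1)·(-25)] / -500 = +0.005000
∂h/∂y = [40·(-0.1) − (-20)·(-0.5)] / -500 = +0.02800
Flow = −∇h = (-0.005000 east, -0.02800 north), which points south.

S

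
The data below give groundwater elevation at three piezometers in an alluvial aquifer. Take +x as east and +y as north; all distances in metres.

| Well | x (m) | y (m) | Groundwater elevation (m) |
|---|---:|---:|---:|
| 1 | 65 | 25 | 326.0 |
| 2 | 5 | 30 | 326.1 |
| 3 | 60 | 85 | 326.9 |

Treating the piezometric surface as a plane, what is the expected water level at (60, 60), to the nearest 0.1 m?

326.5 m

Differences from 1: to 2 (Δx, Δy, Δh) = (-60, 5, +0.1); to 3 = (-5, 60, +0.9).
Solve a·Δx + b·Δy = Δh: det = (-60)·60 − (-5)·5 = -3575.
∂h/∂x = [(+0.1)·60 − (+0.9)·5] / -3575 = -0.0004196
∂h/∂y = [(-60)·(+0.9) − (-5)·(+0.1)] / -3575 = +0.01497
h(60, 60) = 326.0 + (-0.0004196)·(-5) + (+0.01497)·(35) = 326.0 +0.002 +0.524 = 326.526 m.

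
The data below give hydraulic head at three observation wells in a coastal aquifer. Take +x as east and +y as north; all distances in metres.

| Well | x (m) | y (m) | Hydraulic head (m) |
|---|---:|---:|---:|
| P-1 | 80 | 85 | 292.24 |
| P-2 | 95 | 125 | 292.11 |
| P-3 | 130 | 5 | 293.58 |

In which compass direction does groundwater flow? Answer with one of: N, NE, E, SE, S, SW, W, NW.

NW

Three-point gradient (reference P-1): Δ to P-2 = (15, 40, -0.13), Δ to P-3 = (50, -80, +1.34).
∂h/∂x = +0.01350, ∂h/∂y = -0.008312 (det = -3200).
Flow = −∇h = (-0.01350 east, +0.008312 north), which points northwest.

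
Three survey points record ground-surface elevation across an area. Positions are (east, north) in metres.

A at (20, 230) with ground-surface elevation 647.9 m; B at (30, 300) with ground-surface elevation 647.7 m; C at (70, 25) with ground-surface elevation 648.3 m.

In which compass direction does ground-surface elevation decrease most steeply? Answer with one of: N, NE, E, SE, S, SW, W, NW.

Three-point gradient (reference A): Δ to B = (10, 70, -0.2), Δ to C = (50, -205, +0.4).
∂z/∂x = -0.002342, ∂z/∂y = -0.002523 (det = -5550).
Steepest decrease is along −∇f = (+0.002342 E, +0.002523 N) → northeast.

NE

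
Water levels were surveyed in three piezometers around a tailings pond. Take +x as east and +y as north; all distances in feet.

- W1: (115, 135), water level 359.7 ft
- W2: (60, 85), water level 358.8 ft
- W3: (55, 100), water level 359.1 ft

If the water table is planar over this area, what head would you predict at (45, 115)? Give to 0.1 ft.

359.4 ft

Three-point gradient (reference W1): Δ to W2 = (-55, -50, -0.9), Δ to W3 = (-60, -35, -0.6).
∂h/∂x = -0.001395, ∂h/∂y = +0.01953 (det = -1075).
h(45, 115) = 359.7 + (-0.001395)·(-70) + (+0.01953)·(-20) = 359.7 +0.098 -0.391 = 359.407 ft.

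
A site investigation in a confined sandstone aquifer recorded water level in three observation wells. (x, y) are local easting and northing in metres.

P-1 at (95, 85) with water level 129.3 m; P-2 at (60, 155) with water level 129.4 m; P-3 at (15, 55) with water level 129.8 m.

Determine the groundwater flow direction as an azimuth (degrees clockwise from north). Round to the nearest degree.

076°

Taking P-1 as reference: P-2−P-1 = (-35, 70, +0.1); P-3−P-1 = (-80, -30, +0.5).
Determinant of the coordinate differences = (-35)·(-30) − (-80)·70 = 6650.
∂h/∂x = [(+0.1)·(-30) − (+0.5)·70] / 6650 = -0.005714
∂h/∂y = [(-35)·(+0.5) − (-80)·(+0.1)] / 6650 = -0.001429
Flow direction (−∇h) has components (+0.005714 E, +0.001429 N).
Azimuth = atan2(E, N) = atan2(+0.005714, +0.001429) = 76.0° ≈ 076°.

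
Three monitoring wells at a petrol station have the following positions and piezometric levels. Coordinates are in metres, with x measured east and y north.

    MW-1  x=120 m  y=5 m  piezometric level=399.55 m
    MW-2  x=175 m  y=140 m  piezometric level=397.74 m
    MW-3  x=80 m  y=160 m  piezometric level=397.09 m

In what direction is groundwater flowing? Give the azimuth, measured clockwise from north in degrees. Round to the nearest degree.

Taking MW-1 as reference: MW-2−MW-1 = (55, 135, -1.81); MW-3−MW-1 = (-40, 155, -2.46).
Solve a·Δx + b·Δy = Δh: det = 55·155 − (-40)·135 = 13925.
∂h/∂x = [(-1.81)·155 − (-2.46)·135] / 13925 = +0.003702
∂h/∂y = [55·(-2.46) − (-40)·(-1.81)] / 13925 = -0.01492
Flow direction (−∇h) has components (-0.003702 E, +0.01492 N).
Azimuth = atan2(E, N) = atan2(-0.003702, +0.01492) = 346.1° ≈ 346°.

346°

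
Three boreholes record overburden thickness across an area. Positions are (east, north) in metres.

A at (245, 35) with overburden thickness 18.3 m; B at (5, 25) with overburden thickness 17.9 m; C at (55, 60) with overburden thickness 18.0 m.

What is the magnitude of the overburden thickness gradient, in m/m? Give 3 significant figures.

Three-point gradient (reference A): Δ to B = (-240, -10, -0.4), Δ to C = (-190, 25, -0.3).
∂d/∂x = +0.001646, ∂d/∂y = +0.0005063 (det = -7900).
|∇f| = √(0.001646² + 0.0005063²) = 0.001722 m/m

0.00172 m/m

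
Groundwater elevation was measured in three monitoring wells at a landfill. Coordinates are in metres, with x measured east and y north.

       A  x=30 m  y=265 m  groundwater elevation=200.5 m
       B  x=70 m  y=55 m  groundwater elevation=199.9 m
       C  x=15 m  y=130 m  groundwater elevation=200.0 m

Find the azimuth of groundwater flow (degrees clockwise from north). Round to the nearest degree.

220°

With h = a·x + b·y + c and A as origin, the differences give:
  40·a + (-210)·b = -0.6
  (-15)·a + (-135)·b = -0.5
Eliminate b (×(-135) and ×(-210), subtract): -8550·a = -24.00 → a = ∂h/∂x = +0.002807
Back-substitute: b = ∂h/∂y = +0.003392.
Flow direction (−∇h) has components (-0.002807 E, -0.003392 N).
Azimuth = atan2(E, N) = atan2(-0.002807, -0.003392) = 219.6° ≈ 220°.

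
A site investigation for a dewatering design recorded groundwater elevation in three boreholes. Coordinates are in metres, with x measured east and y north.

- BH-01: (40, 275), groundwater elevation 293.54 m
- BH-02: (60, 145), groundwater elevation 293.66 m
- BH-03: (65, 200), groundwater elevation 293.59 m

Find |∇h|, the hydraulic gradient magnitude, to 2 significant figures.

0.0018

With h = a·x + b·y + c and BH-01 as origin, the differences give:
  20·a + (-130)·b = +0.12
  25·a + (-75)·b = +0.05
Eliminate b (×(-75) and ×(-130), subtract): 1750·a = -2.500 → a = ∂h/∂x = -0.001429
Back-substitute: b = ∂h/∂y = -0.001143.
|∇h| = √(-0.001429² + -0.001143²) = 0.00183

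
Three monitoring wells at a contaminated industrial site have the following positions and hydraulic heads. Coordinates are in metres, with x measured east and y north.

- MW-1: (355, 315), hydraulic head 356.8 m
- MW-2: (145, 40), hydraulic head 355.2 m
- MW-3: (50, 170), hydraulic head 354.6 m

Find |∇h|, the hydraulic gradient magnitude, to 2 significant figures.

With h = a·x + b·y + c and MW-1 as origin, the differences give:
  (-210)·a + (-275)·b = -1.6
  (-305)·a + (-145)·b = -2.2
Eliminate b (×(-145) and ×(-275), subtract): -53425·a = -373.00 → a = ∂h/∂x = +0.006982
Back-substitute: b = ∂h/∂y = +0.0004867.
|∇h| = √(0.006982² + 0.0004867²) = 0.006999

0.0070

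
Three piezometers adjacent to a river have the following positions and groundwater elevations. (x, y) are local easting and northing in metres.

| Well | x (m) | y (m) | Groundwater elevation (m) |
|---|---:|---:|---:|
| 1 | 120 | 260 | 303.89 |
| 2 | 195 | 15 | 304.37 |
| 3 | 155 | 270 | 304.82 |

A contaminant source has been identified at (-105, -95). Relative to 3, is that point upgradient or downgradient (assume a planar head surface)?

downgradient

With h = a·x + b·y + c and 1 as origin, the differences give:
  75·a + (-245)·b = +0.48
  35·a + 10·b = +0.93
Eliminate b (×10 and ×(-245), subtract): 9325·a = 232.650 → a = ∂h/∂x = +0.02495
Back-substitute: b = ∂h/∂y = +0.005678.
Head at (-105, -95) = 303.89 + (+0.02495)·(-225) + (+0.005678)·(-355) = 296.26 m.
That is lower than the 304.82 m at 3, so the point is downgradient.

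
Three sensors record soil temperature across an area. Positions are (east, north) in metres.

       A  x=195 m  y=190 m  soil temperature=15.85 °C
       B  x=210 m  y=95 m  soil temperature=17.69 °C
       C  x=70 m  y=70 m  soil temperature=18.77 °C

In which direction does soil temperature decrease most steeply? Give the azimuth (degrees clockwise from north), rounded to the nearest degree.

Taking A as reference: B−A = (15, -95, +1.84); C−A = (-125, -120, +2.92).
Determinant of the coordinate differences = 15·(-120) − (-125)·(-95) = -13675.
∂T/∂x = [(+1.84)·(-120) − (+2.92)·(-95)] / -13675 = -0.004139
∂T/∂y = [15·(+2.92) − (-125)·(+1.84)] / -13675 = -0.02002
Steepest decrease is along −∇f: components (+0.004139 E, +0.02002 N).
Azimuth = atan2(+0.004139, +0.02002) = 11.7° ≈ 012°.

012°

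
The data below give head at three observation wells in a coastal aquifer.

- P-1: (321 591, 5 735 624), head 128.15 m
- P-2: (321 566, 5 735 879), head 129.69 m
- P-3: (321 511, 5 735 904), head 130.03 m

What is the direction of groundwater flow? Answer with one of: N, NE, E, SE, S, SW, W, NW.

SE

With h = a·x + b·y + c and P-1 as origin, the differences give:
  (-25)·a + 255·b = +1.54
  (-80)·a + 280·b = +1.88
Eliminate b (×280 and ×255, subtract): 13400·a = -48.200 → a = ∂h/∂x = -0.003597
Back-substitute: b = ∂h/∂y = +0.005687.
Flow = −∇h = (+0.003597 east, -0.005687 north), which points southeast.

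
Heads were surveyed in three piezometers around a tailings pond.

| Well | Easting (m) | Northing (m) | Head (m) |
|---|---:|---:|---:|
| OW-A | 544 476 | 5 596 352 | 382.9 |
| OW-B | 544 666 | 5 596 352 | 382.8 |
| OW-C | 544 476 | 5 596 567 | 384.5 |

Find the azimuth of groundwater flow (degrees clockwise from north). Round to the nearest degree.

∂h/∂x = (382.8 − 382.9) / (544666 − 544476) = -0.0005263
∂h/∂y = (384.5 − 382.9) / (5596567 − 5596352) = +0.007442
Flow direction (−∇h) has components (+0.0005263 E, -0.007442 N).
Azimuth = atan2(E, N) = atan2(+0.0005263, -0.007442) = 176.0° ≈ 176°.

176°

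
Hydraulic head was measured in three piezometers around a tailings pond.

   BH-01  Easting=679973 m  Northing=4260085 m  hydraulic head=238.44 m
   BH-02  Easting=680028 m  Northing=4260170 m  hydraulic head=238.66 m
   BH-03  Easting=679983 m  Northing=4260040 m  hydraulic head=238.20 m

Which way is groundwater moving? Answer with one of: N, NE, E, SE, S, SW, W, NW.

Taking BH-01 as reference: BH-02−BH-01 = (55, 85, +0.22); BH-03−BH-01 = (10, -45, -0.24).
Determinant of the coordinate differences = 55·(-45) − 10·85 = -3325.
∂h/∂x = [(+0.22)·(-45) − (-0.24)·85] / -3325 = -0.003158
∂h/∂y = [55·(-0.24) − 10·(+0.22)] / -3325 = +0.004632
Flow = −∇h = (+0.003158 east, -0.004632 north), which points southeast.

SE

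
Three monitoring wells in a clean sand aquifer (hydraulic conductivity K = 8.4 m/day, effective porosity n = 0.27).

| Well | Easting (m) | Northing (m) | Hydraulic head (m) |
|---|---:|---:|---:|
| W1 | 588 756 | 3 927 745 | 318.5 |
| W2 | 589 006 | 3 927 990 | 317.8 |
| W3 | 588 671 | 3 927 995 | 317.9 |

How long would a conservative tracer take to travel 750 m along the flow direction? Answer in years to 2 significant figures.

26 years

Differences from W1: to W2 (Δx, Δy, Δh) = (250, 245, -0.7); to W3 = (-85, 250, -0.6).
Solve a·Δx + b·Δy = Δh: det = 250·250 − (-85)·245 = 83325.
∂h/∂x = [(-0.7)·250 − (-0.6)·245] / 83325 = -0.0003360
∂h/∂y = [250·(-0.6) − (-85)·(-0.7)] / 83325 = -0.002514
|∇h| = √(-0.0003360² + -0.002514²) = 0.002536
Seepage velocity v = K·i/n = 8.4 × 0.002536 / 0.27 = 0.0789 m/day.
t = 750 / 0.0789 = 9506 days = 26 years.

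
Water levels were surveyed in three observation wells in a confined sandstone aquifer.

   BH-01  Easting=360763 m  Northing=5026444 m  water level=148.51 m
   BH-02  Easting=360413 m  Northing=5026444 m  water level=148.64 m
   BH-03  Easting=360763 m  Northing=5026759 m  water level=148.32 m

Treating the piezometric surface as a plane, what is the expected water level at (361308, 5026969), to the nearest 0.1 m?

148.0 m

∂h/∂x = (148.64 − 148.51) / (360413 − 360763) = -0.0003714
∂h/∂y = (148.32 − 148.51) / (5026759 − 5026444) = -0.0006032
h(361308, 5026969) = 148.51 + (-0.0003714)·(545) + (-0.0006032)·(525) = 148.51 -0.202 -0.317 = 147.991 m.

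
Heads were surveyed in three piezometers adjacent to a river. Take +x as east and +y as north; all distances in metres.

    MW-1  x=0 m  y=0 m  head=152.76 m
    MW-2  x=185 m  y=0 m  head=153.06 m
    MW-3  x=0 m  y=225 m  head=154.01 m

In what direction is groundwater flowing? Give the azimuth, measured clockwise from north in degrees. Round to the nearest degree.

196°

∂h/∂x = (153.06 − 152.76) / (185 − 0) = +0.001622
∂h/∂y = (154.01 − 152.76) / (225 − 0) = +0.005556
Flow direction (−∇h) has components (-0.001622 E, -0.005556 N).
Azimuth = atan2(E, N) = atan2(-0.001622, -0.005556) = 196.3° ≈ 196°.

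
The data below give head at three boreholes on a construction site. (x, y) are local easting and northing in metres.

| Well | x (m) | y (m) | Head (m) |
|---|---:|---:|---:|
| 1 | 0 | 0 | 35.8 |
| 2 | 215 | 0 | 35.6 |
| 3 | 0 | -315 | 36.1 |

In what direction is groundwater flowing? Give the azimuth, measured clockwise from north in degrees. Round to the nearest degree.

∂h/∂x = (35.6 − 35.8) / (215 − 0) = -0.0009302
∂h/∂y = (36.1 − 35.8) / (-315 − 0) = -0.0009524
Flow direction (−∇h) has components (+0.0009302 E, +0.0009524 N).
Azimuth = atan2(E, N) = atan2(+0.0009302, +0.0009524) = 44.3° ≈ 044°.

044°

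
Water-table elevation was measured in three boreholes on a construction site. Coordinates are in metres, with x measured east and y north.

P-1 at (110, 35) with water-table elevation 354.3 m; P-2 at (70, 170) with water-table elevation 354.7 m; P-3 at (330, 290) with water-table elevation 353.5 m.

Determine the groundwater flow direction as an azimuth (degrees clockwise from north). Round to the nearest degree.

Three-point gradient (reference P-1): Δ to P-2 = (-40, 135, +0.4), Δ to P-3 = (220, 255, -0.8).
∂h/∂x = -0.005263, ∂h/∂y = +0.001404 (det = -39900).
Flow direction (−∇h) has components (+0.005263 E, -0.001404 N).
Azimuth = atan2(E, N) = atan2(+0.005263, -0.001404) = 104.9° ≈ 105°.

105°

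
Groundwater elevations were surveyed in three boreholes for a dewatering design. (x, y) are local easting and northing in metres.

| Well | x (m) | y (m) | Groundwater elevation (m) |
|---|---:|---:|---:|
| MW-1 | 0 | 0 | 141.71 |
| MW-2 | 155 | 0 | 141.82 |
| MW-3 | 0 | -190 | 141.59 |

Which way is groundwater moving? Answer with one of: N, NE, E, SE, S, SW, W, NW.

SW

∂h/∂x = (141.82 − 141.71) / (155 − 0) = +0.0007097
∂h/∂y = (141.59 − 141.71) / (-190 − 0) = +0.0006316
Flow = −∇h = (-0.0007097 east, -0.0006316 north), which points southwest.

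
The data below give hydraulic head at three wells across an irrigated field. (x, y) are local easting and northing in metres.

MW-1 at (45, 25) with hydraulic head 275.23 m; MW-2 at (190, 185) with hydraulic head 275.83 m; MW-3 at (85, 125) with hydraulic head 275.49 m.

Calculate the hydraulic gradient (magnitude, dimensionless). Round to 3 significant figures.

0.00283

Differences from MW-1: to MW-2 (Δx, Δy, Δh) = (145, 160, +0.60); to MW-3 = (40, 100, +0.26).
Determinant of the coordinate differences = 145·100 − 40·160 = 8100.
∂h/∂x = [(+0.60)·100 − (+0.26)·160] / 8100 = +0.002272
∂h/∂y = [145·(+0.26) − 40·(+0.60)] / 8100 = +0.001691
|∇h| = √(0.002272² + 0.001691²) = 0.002832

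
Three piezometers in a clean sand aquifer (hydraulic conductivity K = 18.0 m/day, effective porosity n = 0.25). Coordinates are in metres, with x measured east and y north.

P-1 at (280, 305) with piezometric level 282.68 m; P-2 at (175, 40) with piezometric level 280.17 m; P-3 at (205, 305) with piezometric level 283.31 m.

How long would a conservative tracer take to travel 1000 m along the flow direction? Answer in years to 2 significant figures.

2.5 years

Taking P-1 as reference: P-2−P-1 = (-105, -265, -2.51); P-3−P-1 = (-75, 0, +0.63).
Solve a·Δx + b·Δy = Δh: det = (-105)·0 − (-75)·(-265) = -19875.
∂h/∂x = [(-2.51)·0 − (+0.63)·(-265)] / -19875 = -0.008400
∂h/∂y = [(-105)·(+0.63) − (-75)·(-2.51)] / -19875 = +0.01280
|∇h| = √(-0.008400² + 0.01280²) = 0.01531
Seepage velocity v = K·i/n = 18.0 × 0.01531 / 0.25 = 1.102 m/day.
t = 1000 / 1.102 = 907.4 days = 2.48 years.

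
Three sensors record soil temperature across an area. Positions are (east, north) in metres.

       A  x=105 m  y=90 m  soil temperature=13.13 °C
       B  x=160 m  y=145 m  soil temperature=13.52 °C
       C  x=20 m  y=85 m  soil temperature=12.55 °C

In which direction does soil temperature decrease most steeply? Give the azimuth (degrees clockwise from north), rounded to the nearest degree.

268°

With T = a·x + b·y + c and A as origin, the differences give:
  55·a + 55·b = +0.39
  (-85)·a + (-5)·b = -0.58
Eliminate b (×(-5) and ×55, subtract): 4400·a = 29.950 → a = ∂T/∂x = +0.006807
Back-substitute: b = ∂T/∂y = +0.0002841.
Steepest decrease is along −∇f: components (-0.006807 E, -0.0002841 N).
Azimuth = atan2(-0.006807, -0.0002841) = 267.6° ≈ 268°.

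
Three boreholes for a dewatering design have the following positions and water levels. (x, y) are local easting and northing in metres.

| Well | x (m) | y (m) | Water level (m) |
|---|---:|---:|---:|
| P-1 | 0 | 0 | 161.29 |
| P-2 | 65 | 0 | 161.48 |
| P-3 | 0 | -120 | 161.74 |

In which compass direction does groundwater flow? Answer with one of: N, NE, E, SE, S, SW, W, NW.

∂h/∂x = (161.48 − 161.29) / (65 − 0) = +0.002923
∂h/∂y = (161.74 − 161.29) / (-120 − 0) = -0.003750
Flow = −∇h = (-0.002923 east, +0.003750 north), which points northwest.

NW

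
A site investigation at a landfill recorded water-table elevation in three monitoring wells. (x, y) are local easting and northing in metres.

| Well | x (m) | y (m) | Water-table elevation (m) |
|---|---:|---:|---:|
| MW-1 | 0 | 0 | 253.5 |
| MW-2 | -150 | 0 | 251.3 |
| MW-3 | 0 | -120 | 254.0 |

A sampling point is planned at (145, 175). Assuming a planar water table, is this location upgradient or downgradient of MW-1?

upgradient

∂h/∂x = (251.3 − 253.5) / (-150 − 0) = +0.01467
∂h/∂y = (254.0 − 253.5) / (-120 − 0) = -0.004167
Head at (145, 175) = 253.5 + (+0.01467)·(145) + (-0.004167)·(175) = 254.90 m.
That is higher than the 253.5 m at MW-1, so the point is upgradient.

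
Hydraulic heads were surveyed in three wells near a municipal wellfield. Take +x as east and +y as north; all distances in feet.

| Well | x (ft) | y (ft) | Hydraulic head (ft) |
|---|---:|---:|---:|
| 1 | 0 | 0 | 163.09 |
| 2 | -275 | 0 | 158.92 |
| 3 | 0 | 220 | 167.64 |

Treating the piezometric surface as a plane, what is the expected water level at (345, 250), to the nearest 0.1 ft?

173.5 ft

∂h/∂x = (158.92 − 163.09) / (-275 − 0) = +0.01516
∂h/∂y = (167.64 − 163.09) / (220 − 0) = +0.02068
h(345, 250) = 163.09 + (+0.01516)·(345) + (+0.02068)·(250) = 163.09 +5.231 +5.170 = 173.492 ft.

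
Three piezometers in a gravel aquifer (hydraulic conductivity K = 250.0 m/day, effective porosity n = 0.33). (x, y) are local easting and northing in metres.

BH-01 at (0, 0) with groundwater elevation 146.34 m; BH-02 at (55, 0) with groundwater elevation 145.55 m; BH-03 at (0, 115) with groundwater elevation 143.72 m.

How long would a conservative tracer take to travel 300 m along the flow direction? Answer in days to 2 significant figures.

15 days

∂h/∂x = (145.55 − 146.34) / (55 − 0) = -0.01436
∂h/∂y = (143.72 − 146.34) / (115 − 0) = -0.02278
|∇h| = √(-0.01436² + -0.02278²) = 0.02693
Seepage velocity v = K·i/n = 250.0 × 0.02693 / 0.33 = 20.4 m/day.
t = 300 / 20.4 = 14.71 days.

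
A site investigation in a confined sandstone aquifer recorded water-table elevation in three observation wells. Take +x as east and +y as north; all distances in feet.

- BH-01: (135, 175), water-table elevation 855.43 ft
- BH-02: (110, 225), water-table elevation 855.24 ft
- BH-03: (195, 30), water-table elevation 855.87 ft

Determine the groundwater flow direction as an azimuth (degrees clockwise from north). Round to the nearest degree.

Differences from BH-01: to BH-02 (Δx, Δy, Δh) = (-25, 50, -0.19); to BH-03 = (60, -145, +0.44).
Solve a·Δx + b·Δy = Δh: det = (-25)·(-145) − 60·50 = 625.
∂h/∂x = [(-0.19)·(-145) − (+0.44)·50] / 625 = +0.008880
∂h/∂y = [(-25)·(+0.44) − 60·(-0.19)] / 625 = +0.0006400
Flow direction (−∇h) has components (-0.008880 E, -0.0006400 N).
Azimuth = atan2(E, N) = atan2(-0.008880, -0.0006400) = 265.9° ≈ 266°.

266°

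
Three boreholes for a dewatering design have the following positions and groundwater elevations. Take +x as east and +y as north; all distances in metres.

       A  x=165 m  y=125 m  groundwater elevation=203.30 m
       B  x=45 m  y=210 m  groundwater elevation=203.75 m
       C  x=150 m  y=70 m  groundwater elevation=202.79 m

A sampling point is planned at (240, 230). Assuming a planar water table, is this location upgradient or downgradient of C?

Taking A as reference: B−A = (-120, 85, +0.45); C−A = (-15, -55, -0.51).
Determinant of the coordinate differences = (-120)·(-55) − (-15)·85 = 7875.
∂h/∂x = [(+0.45)·(-55) − (-0.51)·85] / 7875 = +0.002362
∂h/∂y = [(-120)·(-0.51) − (-15)·(+0.45)] / 7875 = +0.008629
Head at (240, 230) = 203.30 + (+0.002362)·(75) + (+0.008629)·(105) = 204.38 m.
That is higher than the 202.79 m at C, so the point is upgradient.

upgradient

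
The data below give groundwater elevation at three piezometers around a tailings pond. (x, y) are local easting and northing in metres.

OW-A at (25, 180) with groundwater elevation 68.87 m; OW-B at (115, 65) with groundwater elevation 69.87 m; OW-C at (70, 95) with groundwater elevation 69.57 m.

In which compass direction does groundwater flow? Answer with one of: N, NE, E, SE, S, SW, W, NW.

N

Differences from OW-A: to OW-B (Δx, Δy, Δh) = (90, -115, +1.00); to OW-C = (45, -85, +0.70).
Determinant of the coordinate differences = 90·(-85) − 45·(-115) = -2475.
∂h/∂x = [(+1.00)·(-85) − (+0.70)·(-115)] / -2475 = +0.001818
∂h/∂y = [90·(+0.70) − 45·(+1.00)] / -2475 = -0.007273
Flow = −∇h = (-0.001818 east, +0.007273 north), which points north.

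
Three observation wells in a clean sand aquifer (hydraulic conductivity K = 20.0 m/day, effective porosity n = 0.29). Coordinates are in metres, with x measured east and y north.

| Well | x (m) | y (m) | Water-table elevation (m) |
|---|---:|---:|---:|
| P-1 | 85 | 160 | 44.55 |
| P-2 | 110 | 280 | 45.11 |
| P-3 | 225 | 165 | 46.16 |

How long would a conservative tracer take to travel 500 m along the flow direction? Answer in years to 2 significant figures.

Differences from P-1: to P-2 (Δx, Δy, Δh) = (25, 120, +0.56); to P-3 = (140, 5, +1.61).
Solve a·Δx + b·Δy = Δh: det = 25·5 − 140·120 = -16675.
∂h/∂x = [(+0.56)·5 − (+1.61)·120] / -16675 = +0.01142
∂h/∂y = [25·(+1.61) − 140·(+0.56)] / -16675 = +0.002288
|∇h| = √(0.01142² + 0.002288²) = 0.01165
Seepage velocity v = K·i/n = 20.0 × 0.01165 / 0.29 = 0.8034 m/day.
t = 500 / 0.8034 = 622.4 days = 1.7 years.

1.7 years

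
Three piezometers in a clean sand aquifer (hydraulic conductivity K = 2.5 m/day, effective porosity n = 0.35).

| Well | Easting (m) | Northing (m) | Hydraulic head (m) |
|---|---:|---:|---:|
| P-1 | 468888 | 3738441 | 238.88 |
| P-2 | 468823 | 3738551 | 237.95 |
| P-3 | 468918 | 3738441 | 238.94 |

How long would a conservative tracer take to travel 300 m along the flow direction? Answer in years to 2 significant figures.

15 years

With h = a·x + b·y + c and P-1 as origin, the differences give:
  (-65)·a + 110·b = -0.93
  30·a + 0·b = +0.06
Eliminate b (×0 and ×110, subtract): -3300·a = -6.600 → a = ∂h/∂x = +0.002000
Back-substitute: b = ∂h/∂y = -0.007273.
|∇h| = √(0.002000² + -0.007273²) = 0.007543
Seepage velocity v = K·i/n = 2.5 × 0.007543 / 0.35 = 0.05388 m/day.
t = 300 / 0.05388 = 5568 days = 15.2 years.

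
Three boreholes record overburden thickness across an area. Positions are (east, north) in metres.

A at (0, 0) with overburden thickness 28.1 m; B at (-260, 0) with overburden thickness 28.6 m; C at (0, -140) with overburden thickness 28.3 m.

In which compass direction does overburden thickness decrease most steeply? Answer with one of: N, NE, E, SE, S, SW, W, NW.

NE

∂d/∂x = (28.6 − 28.1) / (-260 − 0) = -0.001923
∂d/∂y = (28.3 − 28.1) / (-140 − 0) = -0.001429
Steepest decrease is along −∇f = (+0.001923 E, +0.001429 N) → northeast.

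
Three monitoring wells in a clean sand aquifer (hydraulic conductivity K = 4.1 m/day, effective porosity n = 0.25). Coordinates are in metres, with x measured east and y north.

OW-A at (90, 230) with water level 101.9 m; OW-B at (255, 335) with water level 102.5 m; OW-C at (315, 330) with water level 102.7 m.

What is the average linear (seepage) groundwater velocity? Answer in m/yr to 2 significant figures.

20 m/yr

With h = a·x + b·y + c and OW-A as origin, the differences give:
  165·a + 105·b = +0.6
  225·a + 100·b = +0.8
Eliminate b (×100 and ×105, subtract): -7125·a = -24.00 → a = ∂h/∂x = +0.003368
Back-substitute: b = ∂h/∂y = +0.0004211.
|∇h| = √(0.003368² + 0.0004211²) = 0.003394
Seepage velocity v = K·i/n = 4.1 × 0.003394 / 0.25 = 0.05566 m/day = 20.33 m/yr.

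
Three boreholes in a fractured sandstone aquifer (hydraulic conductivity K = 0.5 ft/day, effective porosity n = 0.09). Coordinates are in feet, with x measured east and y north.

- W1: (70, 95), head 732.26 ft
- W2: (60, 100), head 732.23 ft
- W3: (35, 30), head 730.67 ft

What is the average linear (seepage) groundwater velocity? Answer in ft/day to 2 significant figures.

Three-point gradient (reference W1): Δ to W2 = (-10, 5, -0.03), Δ to W3 = (-35, -65, -1.59).
∂h/∂x = +0.01200, ∂h/∂y = +0.01800 (det = 825).
|∇h| = √(0.01200² + 0.01800²) = 0.02163
Seepage velocity v = K·i/n = 0.5 × 0.02163 / 0.09 = 0.1202 ft/day.

0.12 ft/day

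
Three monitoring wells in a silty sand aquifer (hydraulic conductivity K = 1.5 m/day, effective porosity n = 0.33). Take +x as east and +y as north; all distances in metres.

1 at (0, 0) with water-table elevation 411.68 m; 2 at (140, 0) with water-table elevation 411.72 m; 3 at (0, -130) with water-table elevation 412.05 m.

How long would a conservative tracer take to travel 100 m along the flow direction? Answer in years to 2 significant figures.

21 years

∂h/∂x = (411.72 − 411.68) / (140 − 0) = +0.0002857
∂h/∂y = (412.05 − 411.68) / (-130 − 0) = -0.002846
|∇h| = √(0.0002857² + -0.002846²) = 0.00286
Seepage velocity v = K·i/n = 1.5 × 0.00286 / 0.33 = 0.013 m/day.
t = 100 / 0.013 = 7692 days = 21.1 years.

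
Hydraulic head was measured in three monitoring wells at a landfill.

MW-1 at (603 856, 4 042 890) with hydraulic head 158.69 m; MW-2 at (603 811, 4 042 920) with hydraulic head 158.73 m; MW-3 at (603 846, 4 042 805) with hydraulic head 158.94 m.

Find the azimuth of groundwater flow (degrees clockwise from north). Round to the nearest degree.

Taking MW-1 as reference: MW-2−MW-1 = (-45, 30, +0.04); MW-3−MW-1 = (-10, -85, +0.25).
Solve a·Δx + b·Δy = Δh: det = (-45)·(-85) − (-10)·30 = 4125.
∂h/∂x = [(+0.04)·(-85) − (+0.25)·30] / 4125 = -0.002642
∂h/∂y = [(-45)·(+0.25) − (-10)·(+0.04)] / 4125 = -0.002630
Flow direction (−∇h) has components (+0.002642 E, +0.002630 N).
Azimuth = atan2(E, N) = atan2(+0.002642, +0.002630) = 45.1° ≈ 045°.

045°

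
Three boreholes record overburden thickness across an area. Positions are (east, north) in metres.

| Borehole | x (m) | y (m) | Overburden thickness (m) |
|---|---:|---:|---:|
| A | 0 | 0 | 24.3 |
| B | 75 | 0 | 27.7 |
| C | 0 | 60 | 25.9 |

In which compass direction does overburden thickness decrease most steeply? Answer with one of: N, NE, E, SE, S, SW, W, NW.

∂d/∂x = (27.7 − 24.3) / (75 − 0) = +0.04533
∂d/∂y = (25.9 − 24.3) / (60 − 0) = +0.02667
Steepest decrease is along −∇f = (-0.04533 E, -0.02667 N) → southwest.

SW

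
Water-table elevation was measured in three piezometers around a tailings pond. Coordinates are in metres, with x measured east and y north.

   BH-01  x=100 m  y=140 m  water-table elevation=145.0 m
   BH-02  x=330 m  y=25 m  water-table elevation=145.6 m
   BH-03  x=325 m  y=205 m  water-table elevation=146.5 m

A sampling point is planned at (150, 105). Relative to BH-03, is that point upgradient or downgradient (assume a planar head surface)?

downgradient

With h = a·x + b·y + c and BH-01 as origin, the differences give:
  230·a + (-115)·b = +0.6
  225·a + 65·b = +1.5
Eliminate b (×65 and ×(-115), subtract): 40825·a = 211.50 → a = ∂h/∂x = +0.005181
Back-substitute: b = ∂h/∂y = +0.005144.
Head at (150, 105) = 145.0 + (+0.005181)·(50) + (+0.005144)·(-35) = 145.08 m.
That is lower than the 146.5 m at BH-03, so the point is downgradient.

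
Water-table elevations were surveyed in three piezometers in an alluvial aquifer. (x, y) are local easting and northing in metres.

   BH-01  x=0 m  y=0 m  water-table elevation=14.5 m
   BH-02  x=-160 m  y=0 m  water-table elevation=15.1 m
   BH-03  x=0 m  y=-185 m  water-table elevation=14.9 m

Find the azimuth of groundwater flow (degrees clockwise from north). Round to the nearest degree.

060°

∂h/∂x = (15.1 − 14.5) / (-160 − 0) = -0.003750
∂h/∂y = (14.9 − 14.5) / (-185 − 0) = -0.002162
Flow direction (−∇h) has components (+0.003750 E, +0.002162 N).
Azimuth = atan2(E, N) = atan2(+0.003750, +0.002162) = 60.0° ≈ 060°.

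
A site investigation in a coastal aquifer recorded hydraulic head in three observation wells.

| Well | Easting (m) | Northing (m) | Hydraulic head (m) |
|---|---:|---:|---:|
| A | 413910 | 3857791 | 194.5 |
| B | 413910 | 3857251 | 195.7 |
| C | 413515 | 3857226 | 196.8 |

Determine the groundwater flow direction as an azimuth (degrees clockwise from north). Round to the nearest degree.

With h = a·x + b·y + c and A as origin, the differences give:
  0·a + (-540)·b = +1.2
  (-395)·a + (-565)·b = +2.3
Eliminate b (×(-565) and ×(-540), subtract): -213300·a = 564.00 → a = ∂h/∂x = -0.002644
Back-substitute: b = ∂h/∂y = -0.002222.
Flow direction (−∇h) has components (+0.002644 E, +0.002222 N).
Azimuth = atan2(E, N) = atan2(+0.002644, +0.002222) = 50.0° ≈ 050°.

050°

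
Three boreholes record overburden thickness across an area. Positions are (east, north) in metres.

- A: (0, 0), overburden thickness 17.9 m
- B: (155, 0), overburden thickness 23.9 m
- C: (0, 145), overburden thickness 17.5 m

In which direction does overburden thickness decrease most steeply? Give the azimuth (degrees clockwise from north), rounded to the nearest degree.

∂d/∂x = (23.9 − 17.9) / (155 − 0) = +0.03871
∂d/∂y = (17.5 − 17.9) / (145 − 0) = -0.002759
Steepest decrease is along −∇f: components (-0.03871 E, +0.002759 N).
Azimuth = atan2(-0.03871, +0.002759) = 274.1° ≈ 274°.

274°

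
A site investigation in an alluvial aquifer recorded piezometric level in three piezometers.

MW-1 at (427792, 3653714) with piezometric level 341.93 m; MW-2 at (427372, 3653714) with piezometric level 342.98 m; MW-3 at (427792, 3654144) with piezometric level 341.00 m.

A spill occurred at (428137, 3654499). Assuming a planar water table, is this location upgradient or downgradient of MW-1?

∂h/∂x = (342.98 − 341.93) / (427372 − 427792) = -0.002500
∂h/∂y = (341.00 − 341.93) / (3654144 − 3653714) = -0.002163
Head at (428137, 3654499) = 341.93 + (-0.002500)·(345) + (-0.002163)·(785) = 339.37 m.
That is lower than the 341.93 m at MW-1, so the point is downgradient.

downgradient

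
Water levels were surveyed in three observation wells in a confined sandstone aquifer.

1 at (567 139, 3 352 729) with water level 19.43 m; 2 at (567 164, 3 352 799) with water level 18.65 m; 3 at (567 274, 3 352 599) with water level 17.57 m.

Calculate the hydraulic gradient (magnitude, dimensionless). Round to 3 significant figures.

With h = a·x + b·y + c and 1 as origin, the differences give:
  25·a + 70·b = -0.78
  135·a + (-130)·b = -1.86
Eliminate b (×(-130) and ×70, subtract): -12700·a = 231.600 → a = ∂h/∂x = -0.01824
Back-substitute: b = ∂h/∂y = -0.004630.
|∇h| = √(-0.01824² + -0.004630²) = 0.01882

0.0188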